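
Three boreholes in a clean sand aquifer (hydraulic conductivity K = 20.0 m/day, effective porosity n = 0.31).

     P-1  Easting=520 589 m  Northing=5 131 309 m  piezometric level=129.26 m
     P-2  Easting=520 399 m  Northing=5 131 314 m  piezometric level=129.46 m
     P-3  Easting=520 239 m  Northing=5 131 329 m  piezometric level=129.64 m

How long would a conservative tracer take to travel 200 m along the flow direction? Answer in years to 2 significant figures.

5.7 years

With h = a·x + b·y + c and P-1 as origin, the differences give:
  (-190)·a + 5·b = +0.20
  (-350)·a + 20·b = +0.38
Eliminate b (×20 and ×5, subtract): -2050·a = 2.100 → a = ∂h/∂x = -0.001024
Back-substitute: b = ∂h/∂y = +0.001073.
|∇h| = √(-0.001024² + 0.001073²) = 0.001483
Seepage velocity v = K·i/n = 20.0 × 0.001483 / 0.31 = 0.09568 m/day.
t = 200 / 0.09568 = 2090 days = 5.72 years.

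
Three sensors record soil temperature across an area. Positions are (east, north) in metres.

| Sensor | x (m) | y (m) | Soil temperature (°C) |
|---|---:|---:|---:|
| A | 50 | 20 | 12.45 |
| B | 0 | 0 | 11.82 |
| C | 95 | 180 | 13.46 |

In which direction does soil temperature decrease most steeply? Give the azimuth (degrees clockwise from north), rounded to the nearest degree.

255°

Differences from A: to B (Δx, Δy, Δh) = (-50, -20, -0.63); to C = (45, 160, +1.01).
Solve a·Δx + b·Δy = ΔT: det = (-50)·160 − 45·(-20) = -7100.
∂T/∂x = [(-0.63)·160 − (+1.01)·(-20)] / -7100 = +0.01135
∂T/∂y = [(-50)·(+1.01) − 45·(-0.63)] / -7100 = +0.003120
Steepest decrease is along −∇f: components (-0.01135 E, -0.003120 N).
Azimuth = atan2(-0.01135, -0.003120) = 254.6° ≈ 255°.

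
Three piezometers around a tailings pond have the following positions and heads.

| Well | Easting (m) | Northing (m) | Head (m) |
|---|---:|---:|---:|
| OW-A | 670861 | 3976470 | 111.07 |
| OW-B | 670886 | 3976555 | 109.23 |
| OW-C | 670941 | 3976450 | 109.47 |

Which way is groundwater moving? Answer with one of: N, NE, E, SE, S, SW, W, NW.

Differences from OW-A: to OW-B (Δx, Δy, Δh) = (25, 85, -1.84); to OW-C = (80, -20, -1.60).
Solve a·Δx + b·Δy = Δh: det = 25·(-20) − 80·85 = -7300.
∂h/∂x = [(-1.84)·(-20) − (-1.60)·85] / -7300 = -0.02367
∂h/∂y = [25·(-1.60) − 80·(-1.84)] / -7300 = -0.01468
Flow = −∇h = (+0.02367 east, +0.01468 north), which points northeast.

NE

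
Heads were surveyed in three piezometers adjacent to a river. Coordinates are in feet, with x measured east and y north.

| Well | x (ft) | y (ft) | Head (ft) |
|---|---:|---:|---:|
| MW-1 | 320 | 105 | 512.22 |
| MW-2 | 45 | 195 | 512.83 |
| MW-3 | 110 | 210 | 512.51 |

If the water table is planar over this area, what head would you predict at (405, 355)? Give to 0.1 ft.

Differences from MW-1: to MW-2 (Δx, Δy, Δh) = (-275, 90, +0.61); to MW-3 = (-210, 105, +0.29).
Solve a·Δx + b·Δy = Δh: det = (-275)·105 − (-210)·90 = -9975.
∂h/∂x = [(+0.61)·105 − (+0.29)·90] / -9975 = -0.003805
∂h/∂y = [(-275)·(+0.29) − (-210)·(+0.61)] / -9975 = -0.004847
h(405, 355) = 512.22 + (-0.003805)·(85) + (-0.004847)·(250) = 512.22 -0.323 -1.212 = 510.685 ft.

510.7 ft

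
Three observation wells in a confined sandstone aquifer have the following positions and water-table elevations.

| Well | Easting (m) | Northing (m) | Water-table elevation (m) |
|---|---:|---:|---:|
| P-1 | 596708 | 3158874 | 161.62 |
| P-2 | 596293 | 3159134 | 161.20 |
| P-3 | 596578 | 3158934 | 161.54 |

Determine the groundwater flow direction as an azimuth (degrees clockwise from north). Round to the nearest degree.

012°

Taking P-1 as reference: P-2−P-1 = (-415, 260, -0.42); P-3−P-1 = (-130, 60, -0.08).
Determinant of the coordinate differences = (-415)·60 − (-130)·260 = 8900.
∂h/∂x = [(-0.42)·60 − (-0.08)·260] / 8900 = -0.0004944
∂h/∂y = [(-415)·(-0.08) − (-130)·(-0.42)] / 8900 = -0.002404
Flow direction (−∇h) has components (+0.0004944 E, +0.002404 N).
Azimuth = atan2(E, N) = atan2(+0.0004944, +0.002404) = 11.6° ≈ 012°.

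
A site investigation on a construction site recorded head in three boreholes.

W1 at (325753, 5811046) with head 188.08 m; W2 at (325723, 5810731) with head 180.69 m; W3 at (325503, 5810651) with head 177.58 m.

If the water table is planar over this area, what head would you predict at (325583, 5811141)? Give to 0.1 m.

189.3 m

Three-point gradient (reference W1): Δ to W2 = (-30, -315, -7.39), Δ to W3 = (-250, -395, -10.50).
∂h/∂x = +0.005806, ∂h/∂y = +0.02291 (det = -66900).
h(325583, 5811141) = 188.08 + (+0.005806)·(-170) + (+0.02291)·(95) = 188.08 -0.987 +2.176 = 189.269 m.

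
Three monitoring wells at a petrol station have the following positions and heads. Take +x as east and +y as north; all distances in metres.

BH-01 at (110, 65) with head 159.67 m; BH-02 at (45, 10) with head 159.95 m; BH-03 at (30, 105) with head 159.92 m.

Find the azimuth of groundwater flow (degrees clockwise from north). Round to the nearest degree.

076°

With h = a·x + b·y + c and BH-01 as origin, the differences give:
  (-65)·a + (-55)·b = +0.28
  (-80)·a + 40·b = +0.25
Eliminate b (×40 and ×(-55), subtract): -7000·a = 24.950 → a = ∂h/∂x = -0.003564
Back-substitute: b = ∂h/∂y = -0.0008786.
Flow direction (−∇h) has components (+0.003564 E, +0.0008786 N).
Azimuth = atan2(E, N) = atan2(+0.003564, +0.0008786) = 76.2° ≈ 076°.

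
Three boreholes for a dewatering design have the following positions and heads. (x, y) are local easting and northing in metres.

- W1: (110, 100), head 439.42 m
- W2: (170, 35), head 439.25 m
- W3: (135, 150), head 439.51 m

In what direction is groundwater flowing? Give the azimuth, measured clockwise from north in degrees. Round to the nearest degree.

165°

Differences from W1: to W2 (Δx, Δy, Δh) = (60, -65, -0.17); to W3 = (25, 50, +0.09).
Determinant of the coordinate differences = 60·50 − 25·(-65) = 4625.
∂h/∂x = [(-0.17)·50 − (+0.09)·(-65)] / 4625 = -0.0005730
∂h/∂y = [60·(+0.09) − 25·(-0.17)] / 4625 = +0.002086
Flow direction (−∇h) has components (+0.0005730 E, -0.002086 N).
Azimuth = atan2(E, N) = atan2(+0.0005730, -0.002086) = 164.6° ≈ 165°.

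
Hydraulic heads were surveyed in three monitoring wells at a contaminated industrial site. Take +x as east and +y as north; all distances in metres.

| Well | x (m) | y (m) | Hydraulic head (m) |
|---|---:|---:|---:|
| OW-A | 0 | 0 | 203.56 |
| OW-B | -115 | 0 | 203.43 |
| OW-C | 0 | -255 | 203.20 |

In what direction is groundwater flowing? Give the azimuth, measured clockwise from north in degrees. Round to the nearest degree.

∂h/∂x = (203.43 − 203.56) / (-115 − 0) = +0.001130
∂h/∂y = (203.20 − 203.56) / (-255 − 0) = +0.001412
Flow direction (−∇h) has components (-0.001130 E, -0.001412 N).
Azimuth = atan2(E, N) = atan2(-0.001130, -0.001412) = 218.7° ≈ 219°.

219°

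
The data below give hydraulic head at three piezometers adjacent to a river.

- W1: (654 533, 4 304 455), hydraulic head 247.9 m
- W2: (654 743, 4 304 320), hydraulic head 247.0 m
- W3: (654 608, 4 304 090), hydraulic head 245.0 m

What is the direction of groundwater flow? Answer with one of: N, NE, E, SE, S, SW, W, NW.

Taking W1 as reference: W2−W1 = (210, -135, -0.9); W3−W1 = (75, -365, -2.9).
Solve a·Δx + b·Δy = Δh: det = 210·(-365) − 75·(-135) = -66525.
∂h/∂x = [(-0.9)·(-365) − (-2.9)·(-135)] / -66525 = +0.0009470
∂h/∂y = [210·(-2.9) − 75·(-0.9)] / -66525 = +0.008140
Flow = −∇h = (-0.0009470 east, -0.008140 north), which points south.

S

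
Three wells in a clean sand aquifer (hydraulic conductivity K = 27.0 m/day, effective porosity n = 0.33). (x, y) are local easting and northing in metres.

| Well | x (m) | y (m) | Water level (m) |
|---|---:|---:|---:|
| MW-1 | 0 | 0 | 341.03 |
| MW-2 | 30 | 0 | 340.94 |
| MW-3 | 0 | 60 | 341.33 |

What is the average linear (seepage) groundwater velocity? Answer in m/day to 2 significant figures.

∂h/∂x = (340.94 − 341.03) / (30 − 0) = -0.003000
∂h/∂y = (341.33 − 341.03) / (60 − 0) = +0.005000
|∇h| = √(-0.003000² + 0.005000²) = 0.005831
Seepage velocity v = K·i/n = 27.0 × 0.005831 / 0.33 = 0.4771 m/day.

0.48 m/day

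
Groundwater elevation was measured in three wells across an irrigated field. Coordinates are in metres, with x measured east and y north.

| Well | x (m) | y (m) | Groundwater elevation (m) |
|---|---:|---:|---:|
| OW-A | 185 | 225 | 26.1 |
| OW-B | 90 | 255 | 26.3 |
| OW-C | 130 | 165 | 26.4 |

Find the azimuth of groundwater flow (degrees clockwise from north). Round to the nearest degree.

Three-point gradient (reference OW-A): Δ to OW-B = (-95, 30, +0.2), Δ to OW-C = (-55, -60, +0.3).
∂h/∂x = -0.002857, ∂h/∂y = -0.002381 (det = 7350).
Flow direction (−∇h) has components (+0.002857 E, +0.002381 N).
Azimuth = atan2(E, N) = atan2(+0.002857, +0.002381) = 50.2° ≈ 050°.

050°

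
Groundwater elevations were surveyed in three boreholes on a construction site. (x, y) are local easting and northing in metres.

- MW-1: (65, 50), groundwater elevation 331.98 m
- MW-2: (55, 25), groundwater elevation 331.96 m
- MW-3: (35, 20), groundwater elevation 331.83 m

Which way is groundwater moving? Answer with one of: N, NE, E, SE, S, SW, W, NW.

Taking MW-1 as reference: MW-2−MW-1 = (-10, -25, -0.02); MW-3−MW-1 = (-30, -30, -0.15).
Determinant of the coordinate differences = (-10)·(-30) − (-30)·(-25) = -450.
∂h/∂x = [(-0.02)·(-30) − (-0.15)·(-25)] / -450 = +0.007000
∂h/∂y = [(-10)·(-0.15) − (-30)·(-0.02)] / -450 = -0.002000
Flow = −∇h = (-0.007000 east, +0.002000 north), which points west.

W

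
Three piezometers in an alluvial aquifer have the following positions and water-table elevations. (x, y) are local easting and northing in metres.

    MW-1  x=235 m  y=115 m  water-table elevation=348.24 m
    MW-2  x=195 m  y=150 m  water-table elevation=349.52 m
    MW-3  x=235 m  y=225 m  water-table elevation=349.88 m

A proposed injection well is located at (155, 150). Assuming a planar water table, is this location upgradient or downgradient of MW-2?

With h = a·x + b·y + c and MW-1 as origin, the differences give:
  (-40)·a + 35·b = +1.28
  0·a + 110·b = +1.64
Eliminate b (×110 and ×35, subtract): -4400·a = 83.400 → a = ∂h/∂x = -0.01895
Back-substitute: b = ∂h/∂y = +0.01491.
Head at (155, 150) = 348.24 + (-0.01895)·(-80) + (+0.01491)·(35) = 350.28 m.
That is higher than the 349.52 m at MW-2, so the point is upgradient.

upgradient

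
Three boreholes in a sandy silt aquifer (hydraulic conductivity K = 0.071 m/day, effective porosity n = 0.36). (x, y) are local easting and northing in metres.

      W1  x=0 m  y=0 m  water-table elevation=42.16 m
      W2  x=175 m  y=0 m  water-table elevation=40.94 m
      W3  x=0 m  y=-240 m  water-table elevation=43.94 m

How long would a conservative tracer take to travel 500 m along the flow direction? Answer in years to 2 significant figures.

680 years

∂h/∂x = (40.94 − 42.16) / (175 − 0) = -0.006971
∂h/∂y = (43.94 − 42.16) / (-240 − 0) = -0.007417
|∇h| = √(-0.006971² + -0.007417²) = 0.01018
Seepage velocity v = K·i/n = 0.071 × 0.01018 / 0.36 = 0.002008 m/day.
t = 500 / 0.002008 = 2.49e+05 days = 682 years.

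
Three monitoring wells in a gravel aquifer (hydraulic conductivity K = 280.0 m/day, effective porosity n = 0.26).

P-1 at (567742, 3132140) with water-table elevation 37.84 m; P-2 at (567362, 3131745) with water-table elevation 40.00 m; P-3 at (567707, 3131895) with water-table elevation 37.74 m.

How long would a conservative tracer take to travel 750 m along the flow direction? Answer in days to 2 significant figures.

95 days

Taking P-1 as reference: P-2−P-1 = (-380, -395, +2.16); P-3−P-1 = (-35, -245, -0.10).
Solve a·Δx + b·Δy = Δh: det = (-380)·(-245) − (-35)·(-395) = 79275.
∂h/∂x = [(+2.16)·(-245) − (-0.10)·(-395)] / 79275 = -0.007174
∂h/∂y = [(-380)·(-0.10) − (-35)·(+2.16)] / 79275 = +0.001433
|∇h| = √(-0.007174² + 0.001433²) = 0.007316
Seepage velocity v = K·i/n = 280.0 × 0.007316 / 0.26 = 7.879 m/day.
t = 750 / 7.879 = 95.19 days.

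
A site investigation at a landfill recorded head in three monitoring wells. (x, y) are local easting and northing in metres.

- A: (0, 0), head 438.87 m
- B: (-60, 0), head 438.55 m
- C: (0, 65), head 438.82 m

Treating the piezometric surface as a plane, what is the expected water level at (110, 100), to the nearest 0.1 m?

∂h/∂x = (438.55 − 438.87) / (-60 − 0) = +0.005333
∂h/∂y = (438.82 − 438.87) / (65 − 0) = -0.0007692
h(110, 100) = 438.87 + (+0.005333)·(110) + (-0.0007692)·(100) = 438.87 +0.587 -0.077 = 439.380 m.

439.4 m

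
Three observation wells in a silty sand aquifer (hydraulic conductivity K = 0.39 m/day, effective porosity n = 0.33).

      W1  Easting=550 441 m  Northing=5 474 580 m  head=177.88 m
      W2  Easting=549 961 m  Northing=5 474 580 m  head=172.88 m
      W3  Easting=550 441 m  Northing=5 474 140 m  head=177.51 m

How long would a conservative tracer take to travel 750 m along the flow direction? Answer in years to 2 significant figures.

∂h/∂x = (172.88 − 177.88) / (549961 − 550441) = +0.01042
∂h/∂y = (177.51 − 177.88) / (5474140 − 5474580) = +0.0008409
|∇h| = √(0.01042² + 0.0008409²) = 0.01045
Seepage velocity v = K·i/n = 0.39 × 0.01045 / 0.33 = 0.01235 m/day.
t = 750 / 0.01235 = 6.073e+04 days = 166 years.

170 years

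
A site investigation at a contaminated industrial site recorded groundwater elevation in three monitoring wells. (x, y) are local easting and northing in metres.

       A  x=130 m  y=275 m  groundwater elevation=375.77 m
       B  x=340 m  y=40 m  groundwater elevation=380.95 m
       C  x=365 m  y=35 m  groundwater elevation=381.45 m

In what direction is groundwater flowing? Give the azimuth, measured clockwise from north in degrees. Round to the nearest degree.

With h = a·x + b·y + c and A as origin, the differences give:
  210·a + (-235)·b = +5.18
  235·a + (-240)·b = +5.68
Eliminate b (×(-240) and ×(-235), subtract): 4825·a = 91.600 → a = ∂h/∂x = +0.01898
Back-substitute: b = ∂h/∂y = -0.005078.
Flow direction (−∇h) has components (-0.01898 E, +0.005078 N).
Azimuth = atan2(E, N) = atan2(-0.01898, +0.005078) = 285.0° ≈ 285°.

285°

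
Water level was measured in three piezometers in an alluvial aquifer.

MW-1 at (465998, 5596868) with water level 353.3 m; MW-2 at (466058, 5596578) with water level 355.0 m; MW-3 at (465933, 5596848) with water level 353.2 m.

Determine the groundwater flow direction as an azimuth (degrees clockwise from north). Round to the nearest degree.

Three-point gradient (reference MW-1): Δ to MW-2 = (60, -290, +1.7), Δ to MW-3 = (-65, -20, -0.1).
∂h/∂x = +0.003142, ∂h/∂y = -0.005212 (det = -20050).
Flow direction (−∇h) has components (-0.003142 E, +0.005212 N).
Azimuth = atan2(E, N) = atan2(-0.003142, +0.005212) = 328.9° ≈ 329°.

329°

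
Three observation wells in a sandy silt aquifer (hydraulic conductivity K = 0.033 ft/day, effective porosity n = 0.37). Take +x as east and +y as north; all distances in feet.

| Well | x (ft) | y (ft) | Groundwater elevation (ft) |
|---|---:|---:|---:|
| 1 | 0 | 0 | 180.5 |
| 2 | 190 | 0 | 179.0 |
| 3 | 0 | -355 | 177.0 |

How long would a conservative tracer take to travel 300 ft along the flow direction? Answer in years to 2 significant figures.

∂h/∂x = (179.0 − 180.5) / (190 − 0) = -0.007895
∂h/∂y = (177.0 − 180.5) / (-355 − 0) = +0.009859
|∇h| = √(-0.007895² + 0.009859²) = 0.01263
Seepage velocity v = K·i/n = 0.033 × 0.01263 / 0.37 = 0.001126 ft/day.
t = 300 / 0.001126 = 2.664e+05 days = 729 years.

730 years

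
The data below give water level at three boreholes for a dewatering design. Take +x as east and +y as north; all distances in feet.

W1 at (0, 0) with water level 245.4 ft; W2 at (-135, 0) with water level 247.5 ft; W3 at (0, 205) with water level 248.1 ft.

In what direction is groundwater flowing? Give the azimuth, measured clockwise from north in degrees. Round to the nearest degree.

130°

∂h/∂x = (247.5 − 245.4) / (-135 − 0) = -0.01556
∂h/∂y = (248.1 − 245.4) / (205 − 0) = +0.01317
Flow direction (−∇h) has components (+0.01556 E, -0.01317 N).
Azimuth = atan2(E, N) = atan2(+0.01556, -0.01317) = 130.3° ≈ 130°.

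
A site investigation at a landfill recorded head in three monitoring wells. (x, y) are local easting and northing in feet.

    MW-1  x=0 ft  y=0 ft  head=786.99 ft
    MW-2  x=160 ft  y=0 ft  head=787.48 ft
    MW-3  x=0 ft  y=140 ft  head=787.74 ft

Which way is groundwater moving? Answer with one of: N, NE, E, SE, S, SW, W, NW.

SW

∂h/∂x = (787.48 − 786.99) / (160 − 0) = +0.003063
∂h/∂y = (787.74 − 786.99) / (140 − 0) = +0.005357
Flow = −∇h = (-0.003063 east, -0.005357 north), which points southwest.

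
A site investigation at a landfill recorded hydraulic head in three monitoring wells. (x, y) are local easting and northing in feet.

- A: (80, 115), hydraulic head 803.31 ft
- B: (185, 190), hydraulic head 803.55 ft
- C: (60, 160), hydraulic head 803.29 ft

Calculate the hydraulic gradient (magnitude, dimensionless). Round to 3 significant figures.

0.00202

Differences from A: to B (Δx, Δy, Δh) = (105, 75, +0.24); to C = (-20, 45, -0.02).
Determinant of the coordinate differences = 105·45 − (-20)·75 = 6225.
∂h/∂x = [(+0.24)·45 − (-0.02)·75] / 6225 = +0.001976
∂h/∂y = [105·(-0.02) − (-20)·(+0.24)] / 6225 = +0.0004337
|∇h| = √(0.001976² + 0.0004337²) = 0.002023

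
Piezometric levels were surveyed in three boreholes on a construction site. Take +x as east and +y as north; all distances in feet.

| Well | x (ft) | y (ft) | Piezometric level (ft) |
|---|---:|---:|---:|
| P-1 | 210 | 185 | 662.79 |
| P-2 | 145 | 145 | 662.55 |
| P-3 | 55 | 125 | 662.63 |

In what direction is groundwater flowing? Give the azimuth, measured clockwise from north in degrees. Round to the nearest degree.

Three-point gradient (reference P-1): Δ to P-2 = (-65, -40, -0.24), Δ to P-3 = (-155, -60, -0.16).
∂h/∂x = -0.003478, ∂h/∂y = +0.01165 (det = -2300).
Flow direction (−∇h) has components (+0.003478 E, -0.01165 N).
Azimuth = atan2(E, N) = atan2(+0.003478, -0.01165) = 163.4° ≈ 163°.

163°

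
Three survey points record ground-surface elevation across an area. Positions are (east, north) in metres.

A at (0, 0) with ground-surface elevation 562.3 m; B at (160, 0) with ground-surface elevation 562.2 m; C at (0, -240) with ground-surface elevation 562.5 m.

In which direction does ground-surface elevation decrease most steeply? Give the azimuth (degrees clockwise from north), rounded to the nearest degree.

037°

∂z/∂x = (562.2 − 562.3) / (160 − 0) = -0.0006250
∂z/∂y = (562.5 − 562.3) / (-240 − 0) = -0.0008333
Steepest decrease is along −∇f: components (+0.0006250 E, +0.0008333 N).
Azimuth = atan2(+0.0006250, +0.0008333) = 36.9° ≈ 037°.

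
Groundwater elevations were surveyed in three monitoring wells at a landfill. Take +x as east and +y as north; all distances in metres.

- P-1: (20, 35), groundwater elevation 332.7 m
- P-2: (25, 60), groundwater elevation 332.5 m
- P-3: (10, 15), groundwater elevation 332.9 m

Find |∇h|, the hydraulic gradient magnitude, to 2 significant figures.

0.0094

Differences from P-1: to P-2 (Δx, Δy, Δh) = (5, 25, -0.2); to P-3 = (-10, -20, +0.2).
Determinant of the coordinate differences = 5·(-20) − (-10)·25 = 150.
∂h/∂x = [(-0.2)·(-20) − (+0.2)·25] / 150 = -0.006667
∂h/∂y = [5·(+0.2) − (-10)·(-0.2)] / 150 = -0.006667
|∇h| = √(-0.006667² + -0.006667²) = 0.009429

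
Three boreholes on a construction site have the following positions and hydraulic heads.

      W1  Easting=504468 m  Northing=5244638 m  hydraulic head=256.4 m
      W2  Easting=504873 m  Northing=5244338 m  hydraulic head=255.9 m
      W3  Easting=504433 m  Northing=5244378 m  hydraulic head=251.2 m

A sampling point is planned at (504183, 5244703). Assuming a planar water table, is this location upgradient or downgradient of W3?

With h = a·x + b·y + c and W1 as origin, the differences give:
  405·a + (-300)·b = -0.5
  (-35)·a + (-260)·b = -5.2
Eliminate b (×(-260) and ×(-300), subtract): -115800·a = -1430.00 → a = ∂h/∂x = +0.01235
Back-substitute: b = ∂h/∂y = +0.01834.
Head at (504183, 5244703) = 256.4 + (+0.01235)·(-285) + (+0.01834)·(65) = 254.07 m.
That is higher than the 251.2 m at W3, so the point is upgradient.

upgradient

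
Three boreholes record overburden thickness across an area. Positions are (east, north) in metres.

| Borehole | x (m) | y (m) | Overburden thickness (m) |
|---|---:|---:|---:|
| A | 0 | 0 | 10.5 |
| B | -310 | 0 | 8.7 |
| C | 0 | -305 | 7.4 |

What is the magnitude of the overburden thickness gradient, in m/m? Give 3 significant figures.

0.0117 m/m

∂d/∂x = (8.7 − 10.5) / (-310 − 0) = +0.005806
∂d/∂y = (7.4 − 10.5) / (-305 − 0) = +0.01016
|∇f| = √(0.005806² + 0.01016²) = 0.0117 m/m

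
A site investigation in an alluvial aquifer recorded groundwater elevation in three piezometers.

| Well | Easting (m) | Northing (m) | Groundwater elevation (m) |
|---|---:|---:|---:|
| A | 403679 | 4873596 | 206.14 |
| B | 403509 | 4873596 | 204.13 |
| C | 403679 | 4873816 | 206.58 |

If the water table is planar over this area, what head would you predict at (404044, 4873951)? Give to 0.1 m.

211.2 m

∂h/∂x = (204.13 − 206.14) / (403509 − 403679) = +0.01182
∂h/∂y = (206.58 − 206.14) / (4873816 − 4873596) = +0.002000
h(404044, 4873951) = 206.14 + (+0.01182)·(365) + (+0.002000)·(355) = 206.14 +4.316 +0.710 = 211.166 m.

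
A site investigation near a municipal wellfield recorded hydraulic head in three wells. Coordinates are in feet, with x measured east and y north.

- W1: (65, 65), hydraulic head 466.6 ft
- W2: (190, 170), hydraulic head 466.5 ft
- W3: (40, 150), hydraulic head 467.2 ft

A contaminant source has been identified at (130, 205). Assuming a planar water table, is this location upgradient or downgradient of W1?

upgradient

Taking W1 as reference: W2−W1 = (125, 105, -0.1); W3−W1 = (-25, 85, +0.6).
Solve a·Δx + b·Δy = Δh: det = 125·85 − (-25)·105 = 13250.
∂h/∂x = [(-0.1)·85 − (+0.6)·105] / 13250 = -0.005396
∂h/∂y = [125·(+0.6) − (-25)·(-0.1)] / 13250 = +0.005472
Head at (130, 205) = 466.6 + (-0.005396)·(65) + (+0.005472)·(140) = 467.02 ft.
That is higher than the 466.6 ft at W1, so the point is upgradient.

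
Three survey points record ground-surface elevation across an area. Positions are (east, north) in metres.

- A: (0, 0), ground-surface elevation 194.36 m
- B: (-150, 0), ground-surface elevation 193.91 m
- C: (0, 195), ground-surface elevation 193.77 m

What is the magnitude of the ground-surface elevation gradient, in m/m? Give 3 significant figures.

∂z/∂x = (193.91 − 194.36) / (-150 − 0) = +0.003000
∂z/∂y = (193.77 − 194.36) / (195 − 0) = -0.003026
|∇f| = √(0.003000² + -0.003026²) = 0.004261 m/m

0.00426 m/m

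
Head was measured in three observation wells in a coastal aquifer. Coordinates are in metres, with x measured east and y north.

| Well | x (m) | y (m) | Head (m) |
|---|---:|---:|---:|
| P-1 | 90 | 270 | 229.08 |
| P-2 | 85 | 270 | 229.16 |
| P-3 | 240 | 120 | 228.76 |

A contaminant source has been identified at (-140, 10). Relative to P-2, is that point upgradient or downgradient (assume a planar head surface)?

upgradient

With h = a·x + b·y + c and P-1 as origin, the differences give:
  (-5)·a + 0·b = +0.08
  150·a + (-150)·b = -0.32
Eliminate b (×(-150) and ×0, subtract): 750·a = -12.000 → a = ∂h/∂x = -0.01600
Back-substitute: b = ∂h/∂y = -0.01387.
Head at (-140, 10) = 229.08 + (-0.01600)·(-230) + (-0.01387)·(-260) = 236.37 m.
That is higher than the 229.16 m at P-2, so the point is upgradient.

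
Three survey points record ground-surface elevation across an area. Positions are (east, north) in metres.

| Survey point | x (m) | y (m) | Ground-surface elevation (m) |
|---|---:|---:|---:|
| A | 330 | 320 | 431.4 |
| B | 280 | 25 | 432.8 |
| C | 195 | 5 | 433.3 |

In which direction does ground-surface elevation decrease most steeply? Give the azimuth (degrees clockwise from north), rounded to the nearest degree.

Differences from A: to B (Δx, Δy, Δh) = (-50, -295, +1.4); to C = (-135, -315, +1.9).
Determinant of the coordinate differences = (-50)·(-315) − (-135)·(-295) = -24075.
∂z/∂x = [(+1.4)·(-315) − (+1.9)·(-295)] / -24075 = -0.004964
∂z/∂y = [(-50)·(+1.9) − (-135)·(+1.4)] / -24075 = -0.003904
Steepest decrease is along −∇f: components (+0.004964 E, +0.003904 N).
Azimuth = atan2(+0.004964, +0.003904) = 51.8° ≈ 052°.

052°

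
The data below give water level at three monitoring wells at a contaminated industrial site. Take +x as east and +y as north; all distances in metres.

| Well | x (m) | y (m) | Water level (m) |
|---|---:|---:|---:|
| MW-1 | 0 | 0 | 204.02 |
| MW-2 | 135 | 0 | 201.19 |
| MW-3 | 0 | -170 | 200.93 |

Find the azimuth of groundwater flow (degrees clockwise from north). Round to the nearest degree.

131°

∂h/∂x = (201.19 − 204.02) / (135 − 0) = -0.02096
∂h/∂y = (200.93 − 204.02) / (-170 − 0) = +0.01818
Flow direction (−∇h) has components (+0.02096 E, -0.01818 N).
Azimuth = atan2(E, N) = atan2(+0.02096, -0.01818) = 130.9° ≈ 131°.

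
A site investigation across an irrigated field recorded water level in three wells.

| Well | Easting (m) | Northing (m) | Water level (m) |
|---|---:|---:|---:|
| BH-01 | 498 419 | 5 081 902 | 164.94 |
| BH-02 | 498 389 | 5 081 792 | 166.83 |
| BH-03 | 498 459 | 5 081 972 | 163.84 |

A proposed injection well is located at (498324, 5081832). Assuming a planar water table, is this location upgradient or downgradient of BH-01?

Taking BH-01 as reference: BH-02−BH-01 = (-30, -110, +1.89); BH-03−BH-01 = (40, 70, -1.10).
Determinant of the coordinate differences = (-30)·70 − 40·(-110) = 2300.
∂h/∂x = [(+1.89)·70 − (-1.10)·(-110)] / 2300 = +0.004913
∂h/∂y = [(-30)·(-1.10) − 40·(+1.89)] / 2300 = -0.01852
Head at (498324, 5081832) = 164.94 + (+0.004913)·(-95) + (-0.01852)·(-70) = 165.77 m.
That is higher than the 164.94 m at BH-01, so the point is upgradient.

upgradient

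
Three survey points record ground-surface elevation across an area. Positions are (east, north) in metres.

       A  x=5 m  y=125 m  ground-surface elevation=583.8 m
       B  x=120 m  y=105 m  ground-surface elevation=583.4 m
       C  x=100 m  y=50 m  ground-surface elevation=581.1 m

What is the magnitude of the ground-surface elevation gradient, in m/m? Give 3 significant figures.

0.0407 m/m

Taking A as reference: B−A = (115, -20, -0.4); C−A = (95, -75, -2.7).
Determinant of the coordinate differences = 115·(-75) − 95·(-20) = -6725.
∂z/∂x = [(-0.4)·(-75) − (-2.7)·(-20)] / -6725 = +0.003569
∂z/∂y = [115·(-2.7) − 95·(-0.4)] / -6725 = +0.04052
|∇f| = √(0.003569² + 0.04052²) = 0.04068 m/m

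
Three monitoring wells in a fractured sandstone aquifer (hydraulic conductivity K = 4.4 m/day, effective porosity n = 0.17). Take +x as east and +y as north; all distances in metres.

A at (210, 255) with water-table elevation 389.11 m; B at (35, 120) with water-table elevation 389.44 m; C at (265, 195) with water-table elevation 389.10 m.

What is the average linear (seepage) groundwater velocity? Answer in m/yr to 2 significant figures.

Taking A as reference: B−A = (-175, -135, +0.33); C−A = (55, -60, -0.01).
Solve a·Δx + b·Δy = Δh: det = (-175)·(-60) − 55·(-135) = 17925.
∂h/∂x = [(+0.33)·(-60) − (-0.01)·(-135)] / 17925 = -0.001180
∂h/∂y = [(-175)·(-0.01) − 55·(+0.33)] / 17925 = -0.0009149
|∇h| = √(-0.001180² + -0.0009149²) = 0.001493
Seepage velocity v = K·i/n = 4.4 × 0.001493 / 0.17 = 0.03864 m/day = 14.11 m/yr.

14 m/yr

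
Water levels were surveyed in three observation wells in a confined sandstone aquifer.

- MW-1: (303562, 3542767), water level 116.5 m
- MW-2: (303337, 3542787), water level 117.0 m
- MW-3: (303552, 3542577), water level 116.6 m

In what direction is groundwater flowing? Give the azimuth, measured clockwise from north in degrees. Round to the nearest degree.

Differences from MW-1: to MW-2 (Δx, Δy, Δh) = (-225, 20, +0.5); to MW-3 = (-10, -190, +0.1).
Solve a·Δx + b·Δy = Δh: det = (-225)·(-190) − (-10)·20 = 42950.
∂h/∂x = [(+0.5)·(-190) − (+0.1)·20] / 42950 = -0.002258
∂h/∂y = [(-225)·(+0.1) − (-10)·(+0.5)] / 42950 = -0.0004075
Flow direction (−∇h) has components (+0.002258 E, +0.0004075 N).
Azimuth = atan2(E, N) = atan2(+0.002258, +0.0004075) = 79.8° ≈ 080°.

080°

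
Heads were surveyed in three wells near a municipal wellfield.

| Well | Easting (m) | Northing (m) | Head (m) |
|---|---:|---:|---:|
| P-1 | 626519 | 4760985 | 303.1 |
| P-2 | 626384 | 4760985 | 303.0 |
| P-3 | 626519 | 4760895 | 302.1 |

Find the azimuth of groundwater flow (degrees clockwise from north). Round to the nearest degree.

184°

∂h/∂x = (303.0 − 303.1) / (626384 − 626519) = +0.0007407
∂h/∂y = (302.1 − 303.1) / (4760895 − 4760985) = +0.01111
Flow direction (−∇h) has components (-0.0007407 E, -0.01111 N).
Azimuth = atan2(E, N) = atan2(-0.0007407, -0.01111) = 183.8° ≈ 184°.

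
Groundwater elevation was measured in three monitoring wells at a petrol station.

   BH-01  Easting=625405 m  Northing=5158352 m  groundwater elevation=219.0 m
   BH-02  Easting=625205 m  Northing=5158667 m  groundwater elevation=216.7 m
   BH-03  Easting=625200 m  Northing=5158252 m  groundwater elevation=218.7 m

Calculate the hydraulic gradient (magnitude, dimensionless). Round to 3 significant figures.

0.00620

Three-point gradient (reference BH-01): Δ to BH-02 = (-200, 315, -2.3), Δ to BH-03 = (-205, -100, -0.3).
∂h/∂x = +0.003837, ∂h/∂y = -0.004866 (det = 84575).
|∇h| = √(0.003837² + -0.004866²) = 0.006197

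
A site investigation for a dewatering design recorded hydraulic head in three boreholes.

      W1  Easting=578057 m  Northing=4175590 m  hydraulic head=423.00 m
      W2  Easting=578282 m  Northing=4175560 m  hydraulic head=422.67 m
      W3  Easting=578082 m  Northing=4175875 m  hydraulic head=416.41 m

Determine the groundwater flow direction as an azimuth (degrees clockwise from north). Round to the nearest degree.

011°

With h = a·x + b·y + c and W1 as origin, the differences give:
  225·a + (-30)·b = -0.33
  25·a + 285·b = -6.59
Eliminate b (×285 and ×(-30), subtract): 64875·a = -291.750 → a = ∂h/∂x = -0.004497
Back-substitute: b = ∂h/∂y = -0.02273.
Flow direction (−∇h) has components (+0.004497 E, +0.02273 N).
Azimuth = atan2(E, N) = atan2(+0.004497, +0.02273) = 11.2° ≈ 011°.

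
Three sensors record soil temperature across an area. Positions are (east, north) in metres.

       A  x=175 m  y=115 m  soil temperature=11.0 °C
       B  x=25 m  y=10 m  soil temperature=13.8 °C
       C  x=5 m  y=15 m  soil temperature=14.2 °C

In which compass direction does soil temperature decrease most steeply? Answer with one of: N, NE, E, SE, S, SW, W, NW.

Differences from A: to B (Δx, Δy, Δh) = (-150, -105, +2.8); to C = (-170, -100, +3.2).
Solve a·Δx + b·Δy = ΔT: det = (-150)·(-100) − (-170)·(-105) = -2850.
∂T/∂x = [(+2.8)·(-100) − (+3.2)·(-105)] / -2850 = -0.01965
∂T/∂y = [(-150)·(+3.2) − (-170)·(+2.8)] / -2850 = +0.001404
Steepest decrease is along −∇f = (+0.01965 E, -0.001404 N) → east.

E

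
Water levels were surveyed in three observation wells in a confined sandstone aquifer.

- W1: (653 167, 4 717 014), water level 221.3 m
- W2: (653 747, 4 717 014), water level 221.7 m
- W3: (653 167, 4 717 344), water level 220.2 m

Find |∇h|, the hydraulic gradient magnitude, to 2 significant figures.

0.0034

∂h/∂x = (221.7 − 221.3) / (653747 − 653167) = +0.0006897
∂h/∂y = (220.2 − 221.3) / (4717344 − 4717014) = -0.003333
|∇h| = √(0.0006897² + -0.003333²) = 0.003404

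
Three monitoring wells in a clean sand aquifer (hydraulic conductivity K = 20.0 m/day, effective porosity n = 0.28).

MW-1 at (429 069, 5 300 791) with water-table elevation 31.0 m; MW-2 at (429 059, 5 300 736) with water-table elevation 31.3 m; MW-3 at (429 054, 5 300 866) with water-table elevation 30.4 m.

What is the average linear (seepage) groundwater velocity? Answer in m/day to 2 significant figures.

0.67 m/day

Differences from MW-1: to MW-2 (Δx, Δy, Δh) = (-10, -55, +0.3); to MW-3 = (-15, 75, -0.6).
Solve a·Δx + b·Δy = Δh: det = (-10)·75 − (-15)·(-55) = -1575.
∂h/∂x = [(+0.3)·75 − (-0.6)·(-55)] / -1575 = +0.006667
∂h/∂y = [(-10)·(-0.6) − (-15)·(+0.3)] / -1575 = -0.006667
|∇h| = √(0.006667² + -0.006667²) = 0.009429
Seepage velocity v = K·i/n = 20.0 × 0.009429 / 0.28 = 0.6735 m/day.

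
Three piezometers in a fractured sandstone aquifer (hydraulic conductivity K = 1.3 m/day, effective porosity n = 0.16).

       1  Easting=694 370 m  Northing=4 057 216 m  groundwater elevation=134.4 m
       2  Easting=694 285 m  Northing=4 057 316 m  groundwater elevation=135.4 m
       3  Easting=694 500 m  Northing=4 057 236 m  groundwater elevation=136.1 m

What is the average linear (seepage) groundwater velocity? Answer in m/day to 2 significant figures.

0.17 m/day

Differences from 1: to 2 (Δx, Δy, Δh) = (-85, 100, +1.0); to 3 = (130, 20, +1.7).
Solve a·Δx + b·Δy = Δh: det = (-85)·20 − 130·100 = -14700.
∂h/∂x = [(+1.0)·20 − (+1.7)·100] / -14700 = +0.01020
∂h/∂y = [(-85)·(+1.7) − 130·(+1.0)] / -14700 = +0.01867
|∇h| = √(0.01020² + 0.01867²) = 0.02127
Seepage velocity v = K·i/n = 1.3 × 0.02127 / 0.16 = 0.1728 m/day.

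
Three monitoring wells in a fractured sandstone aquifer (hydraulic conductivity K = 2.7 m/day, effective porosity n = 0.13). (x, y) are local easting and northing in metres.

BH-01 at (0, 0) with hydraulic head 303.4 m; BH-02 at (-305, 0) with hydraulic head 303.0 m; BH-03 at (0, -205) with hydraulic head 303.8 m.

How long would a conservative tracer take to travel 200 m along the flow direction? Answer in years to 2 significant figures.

∂h/∂x = (303.0 − 303.4) / (-305 − 0) = +0.001311
∂h/∂y = (303.8 − 303.4) / (-205 − 0) = -0.001951
|∇h| = √(0.001311² + -0.001951²) = 0.002351
Seepage velocity v = K·i/n = 2.7 × 0.002351 / 0.13 = 0.04883 m/day.
t = 200 / 0.04883 = 4096 days = 11.2 years.

11 years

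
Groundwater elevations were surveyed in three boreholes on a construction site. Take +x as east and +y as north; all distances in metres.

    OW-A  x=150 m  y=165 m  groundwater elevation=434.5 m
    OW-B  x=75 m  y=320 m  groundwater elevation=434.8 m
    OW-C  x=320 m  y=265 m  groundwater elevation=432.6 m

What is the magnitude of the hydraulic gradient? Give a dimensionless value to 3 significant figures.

0.00996

Taking OW-A as reference: OW-B−OW-A = (-75, 155, +0.3); OW-C−OW-A = (170, 100, -1.9).
Determinant of the coordinate differences = (-75)·100 − 170·155 = -33850.
∂h/∂x = [(+0.3)·100 − (-1.9)·155] / -33850 = -0.009586
∂h/∂y = [(-75)·(-1.9) − 170·(+0.3)] / -33850 = -0.002703
|∇h| = √(-0.009586² + -0.002703²) = 0.00996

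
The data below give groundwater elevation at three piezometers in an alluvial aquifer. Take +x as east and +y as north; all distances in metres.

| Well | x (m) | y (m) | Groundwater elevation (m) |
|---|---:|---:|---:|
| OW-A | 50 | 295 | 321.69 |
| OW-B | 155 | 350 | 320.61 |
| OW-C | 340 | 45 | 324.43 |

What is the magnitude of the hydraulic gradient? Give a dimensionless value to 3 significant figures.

Three-point gradient (reference OW-A): Δ to OW-B = (105, 55, -1.08), Δ to OW-C = (290, -250, +2.74).
∂h/∂x = -0.002827, ∂h/∂y = -0.01424 (det = -42200).
|∇h| = √(-0.002827² + -0.01424²) = 0.01452

0.0145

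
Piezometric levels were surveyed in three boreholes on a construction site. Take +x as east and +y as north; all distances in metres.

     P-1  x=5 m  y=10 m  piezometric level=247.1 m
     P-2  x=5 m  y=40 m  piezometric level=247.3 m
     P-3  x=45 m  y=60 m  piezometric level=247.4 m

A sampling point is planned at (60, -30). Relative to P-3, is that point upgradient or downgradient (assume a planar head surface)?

Differences from P-1: to P-2 (Δx, Δy, Δh) = (0, 30, +0.2); to P-3 = (40, 50, +0.3).
Solve a·Δx + b·Δy = Δh: det = 0·50 − 40·30 = -1200.
∂h/∂x = [(+0.2)·50 − (+0.3)·30] / -1200 = -0.0008333
∂h/∂y = [0·(+0.3) − 40·(+0.2)] / -1200 = +0.006667
Head at (60, -30) = 247.1 + (-0.0008333)·(55) + (+0.006667)·(-40) = 246.79 m.
That is lower than the 247.4 m at P-3, so the point is downgradient.

downgradient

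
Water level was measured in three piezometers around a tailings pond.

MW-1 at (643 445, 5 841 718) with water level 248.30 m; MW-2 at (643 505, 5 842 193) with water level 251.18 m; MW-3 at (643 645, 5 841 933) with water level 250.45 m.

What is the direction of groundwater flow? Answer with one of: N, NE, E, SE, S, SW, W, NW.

Taking MW-1 as reference: MW-2−MW-1 = (60, 475, +2.88); MW-3−MW-1 = (200, 215, +2.15).
Determinant of the coordinate differences = 60·215 − 200·475 = -82100.
∂h/∂x = [(+2.88)·215 − (+2.15)·475] / -82100 = +0.004897
∂h/∂y = [60·(+2.15) − 200·(+2.88)] / -82100 = +0.005445
Flow = −∇h = (-0.004897 east, -0.005445 north), which points southwest.

SW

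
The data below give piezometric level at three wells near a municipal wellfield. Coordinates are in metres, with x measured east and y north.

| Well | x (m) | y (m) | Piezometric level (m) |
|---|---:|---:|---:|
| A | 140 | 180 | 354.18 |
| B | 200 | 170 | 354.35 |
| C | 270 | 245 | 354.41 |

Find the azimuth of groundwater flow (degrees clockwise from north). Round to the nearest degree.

302°

With h = a·x + b·y + c and A as origin, the differences give:
  60·a + (-10)·b = +0.17
  130·a + 65·b = +0.23
Eliminate b (×65 and ×(-10), subtract): 5200·a = 13.350 → a = ∂h/∂x = +0.002567
Back-substitute: b = ∂h/∂y = -0.001596.
Flow direction (−∇h) has components (-0.002567 E, +0.001596 N).
Azimuth = atan2(E, N) = atan2(-0.002567, +0.001596) = 301.9° ≈ 302°.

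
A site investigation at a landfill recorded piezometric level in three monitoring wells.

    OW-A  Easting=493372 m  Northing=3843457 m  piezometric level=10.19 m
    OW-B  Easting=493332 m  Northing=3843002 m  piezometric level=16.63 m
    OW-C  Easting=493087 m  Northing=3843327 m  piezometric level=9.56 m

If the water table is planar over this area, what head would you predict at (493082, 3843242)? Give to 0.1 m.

10.8 m

Differences from OW-A: to OW-B (Δx, Δy, Δh) = (-40, -455, +6.44); to OW-C = (-285, -130, -0.63).
Solve a·Δx + b·Δy = Δh: det = (-40)·(-130) − (-285)·(-455) = -124475.
∂h/∂x = [(+6.44)·(-130) − (-0.63)·(-455)] / -124475 = +0.009029
∂h/∂y = [(-40)·(-0.63) − (-285)·(+6.44)] / -124475 = -0.01495
h(493082, 3843242) = 10.19 + (+0.009029)·(-290) + (-0.01495)·(-215) = 10.19 -2.618 +3.214 = 10.785 m.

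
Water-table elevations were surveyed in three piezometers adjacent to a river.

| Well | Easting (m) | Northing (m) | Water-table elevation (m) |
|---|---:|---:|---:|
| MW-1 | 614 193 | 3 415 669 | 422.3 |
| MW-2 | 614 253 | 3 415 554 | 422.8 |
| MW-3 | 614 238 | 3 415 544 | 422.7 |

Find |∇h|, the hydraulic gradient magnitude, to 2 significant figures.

0.0071

With h = a·x + b·y + c and MW-1 as origin, the differences give:
  60·a + (-115)·b = +0.5
  45·a + (-125)·b = +0.4
Eliminate b (×(-125) and ×(-115), subtract): -2325·a = -16.50 → a = ∂h/∂x = +0.007097
Back-substitute: b = ∂h/∂y = -0.0006452.
|∇h| = √(0.007097² + -0.0006452²) = 0.007126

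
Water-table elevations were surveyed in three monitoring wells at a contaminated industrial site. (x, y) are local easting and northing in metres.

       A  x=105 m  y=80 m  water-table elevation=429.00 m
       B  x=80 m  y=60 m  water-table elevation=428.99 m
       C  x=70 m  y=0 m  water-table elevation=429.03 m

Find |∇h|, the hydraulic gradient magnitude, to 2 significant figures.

Taking A as reference: B−A = (-25, -20, -0.01); C−A = (-35, -80, +0.03).
Determinant of the coordinate differences = (-25)·(-80) − (-35)·(-20) = 1300.
∂h/∂x = [(-0.01)·(-80) − (+0.03)·(-20)] / 1300 = +0.001077
∂h/∂y = [(-25)·(+0.03) − (-35)·(-0.01)] / 1300 = -0.0008462
|∇h| = √(0.001077² + -0.0008462²) = 0.00137

0.0014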